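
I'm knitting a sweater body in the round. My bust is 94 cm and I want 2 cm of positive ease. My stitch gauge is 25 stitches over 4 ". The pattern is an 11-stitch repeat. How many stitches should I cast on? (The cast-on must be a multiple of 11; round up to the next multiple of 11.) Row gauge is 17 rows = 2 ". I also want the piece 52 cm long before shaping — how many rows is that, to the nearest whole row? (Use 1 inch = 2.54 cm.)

Finished = 94 + 2 = 96 cm.
96 cm × 1/2.54 = 37.80 inches.
25/4 = 6.25 sts per in; 37.80 × 6.25 = 236.22 sts.
Next multiple of 11 → 242.
52 cm = 20.47 inches; × 8.5 = 174.02 → 174 rows.

Cast on 242 stitches; work 174 rows.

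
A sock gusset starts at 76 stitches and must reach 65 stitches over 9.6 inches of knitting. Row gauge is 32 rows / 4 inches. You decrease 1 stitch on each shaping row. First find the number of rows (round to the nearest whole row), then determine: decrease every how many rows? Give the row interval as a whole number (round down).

Rows = 9.6 × 8 = 76.8 → 77 rows.
Stitches to remove: 11 → 11 shaping rows (at 1 st each).
77 / 11 = 7.00 → every 7 rows.

Decrease every 7th row.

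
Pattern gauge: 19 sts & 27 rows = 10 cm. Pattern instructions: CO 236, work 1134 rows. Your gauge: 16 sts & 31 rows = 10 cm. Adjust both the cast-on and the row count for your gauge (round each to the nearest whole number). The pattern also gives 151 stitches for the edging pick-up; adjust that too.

Stitches: 236 × 16/19 = 198.74 → 199.
Rows: 1134 × 31/27 = 1302.00 → 1302.
edging pick-up: 151 × 16/19 = 127.16 → 127.

Cast on 199 stitches; work 1302 rows; edging pick-up 127 stitches.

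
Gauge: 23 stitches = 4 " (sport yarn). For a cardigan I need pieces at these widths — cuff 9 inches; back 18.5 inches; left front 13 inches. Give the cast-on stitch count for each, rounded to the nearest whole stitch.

Rate = 23/4 = 5.75 sts per in.
cuff: 9 × 5.75 = 51.75 → 52.
back: 18.5 × 5.75 = 106.38 → 106.
left front: 13 × 5.75 = 74.75 → 75.

cuff 52; back 106; left front 75.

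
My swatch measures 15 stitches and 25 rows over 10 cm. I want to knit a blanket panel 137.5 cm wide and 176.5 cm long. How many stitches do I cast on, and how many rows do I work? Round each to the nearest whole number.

Stitch gauge = 15/10 = 1.5 sts/cm; 137.5 × 1.5 = 206.25 → 206 sts.
Row gauge = 25/10 = 2.5 rows/cm; 176.5 × 2.5 = 441.25 → 441 rows.

Cast on 206 stitches and work 441 rows.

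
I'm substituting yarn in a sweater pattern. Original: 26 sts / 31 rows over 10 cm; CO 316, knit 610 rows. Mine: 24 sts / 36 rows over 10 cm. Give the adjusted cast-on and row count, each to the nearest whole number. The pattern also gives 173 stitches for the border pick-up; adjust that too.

Cast on 292 stitches; work 708 rows; border pick-up 160 stitches.

Stitches: 316 × 24/26 = 291.69 → 292.
Rows: 610 × 36/31 = 708.39 → 708.
border pick-up: 173 × 24/26 = 159.69 → 160.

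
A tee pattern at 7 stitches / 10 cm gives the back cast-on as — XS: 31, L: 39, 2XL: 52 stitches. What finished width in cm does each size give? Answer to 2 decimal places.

7/10 = 0.7 sts per cm.
XS: 31 / 0.7 = 44.286 → 44.29 cm.
L: 39 / 0.7 = 55.714 → 55.71 cm.
2XL: 52 / 0.7 = 74.286 → 74.29 cm.

XS 44.29 cm; L 55.71 cm; 2XL 74.29 cm.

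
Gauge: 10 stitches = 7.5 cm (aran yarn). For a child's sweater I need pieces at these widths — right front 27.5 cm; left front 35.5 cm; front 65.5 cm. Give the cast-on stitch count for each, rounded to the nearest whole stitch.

Rate = 10/7.5 = 1.333 sts per cm.
right front: 27.5 × 1.333 = 36.67 → 37.
left front: 35.5 × 1.333 = 47.33 → 47.
front: 65.5 × 1.333 = 87.33 → 87.

right front 37; left front 47; front 87.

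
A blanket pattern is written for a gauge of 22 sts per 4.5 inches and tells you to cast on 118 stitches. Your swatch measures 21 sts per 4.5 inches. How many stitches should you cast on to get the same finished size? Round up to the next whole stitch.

113 stitches.

Scale factor = 21 / 22 = 0.955.
118 × 21 / 22 = 112.64 sts.
→ 113 sts.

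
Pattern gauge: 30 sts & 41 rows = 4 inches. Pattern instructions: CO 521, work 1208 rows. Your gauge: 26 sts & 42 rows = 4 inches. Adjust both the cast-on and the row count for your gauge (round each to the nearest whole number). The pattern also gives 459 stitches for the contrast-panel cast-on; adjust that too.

Stitches: 521 × 26/30 = 451.53 → 452.
Rows: 1208 × 42/41 = 1237.46 → 1237.
contrast-panel cast-on: 459 × 26/30 = 397.80 → 398.

Cast on 452 stitches; work 1237 rows; contrast-panel cast-on 398 stitches.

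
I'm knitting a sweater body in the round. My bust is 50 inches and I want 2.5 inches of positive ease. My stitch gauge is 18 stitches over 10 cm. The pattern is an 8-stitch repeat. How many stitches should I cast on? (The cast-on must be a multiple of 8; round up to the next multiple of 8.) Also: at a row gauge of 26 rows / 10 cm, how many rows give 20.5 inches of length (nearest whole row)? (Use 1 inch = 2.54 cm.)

Cast on 248 stitches; work 135 rows.

Finished = 50 + 2.5 = 52.5 inches.
52.5 inches × 2.54 = 133.35 cm.
18/10 = 1.8 sts per cm; 133.35 × 1.8 = 240.03 sts.
Next multiple of 8 → 248.
20.5 inches = 52.07 cm; × 2.6 = 135.38 → 135 rows.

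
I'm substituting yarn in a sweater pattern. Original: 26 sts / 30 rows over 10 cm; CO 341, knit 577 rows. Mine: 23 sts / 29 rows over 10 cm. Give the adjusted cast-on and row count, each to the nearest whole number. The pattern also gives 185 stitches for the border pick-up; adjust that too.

Stitches: 341 × 23/26 = 301.65 → 302.
Rows: 577 × 29/30 = 557.77 → 558.
border pick-up: 185 × 23/26 = 163.65 → 164.

Cast on 302 stitches; work 558 rows; border pick-up 164 stitches.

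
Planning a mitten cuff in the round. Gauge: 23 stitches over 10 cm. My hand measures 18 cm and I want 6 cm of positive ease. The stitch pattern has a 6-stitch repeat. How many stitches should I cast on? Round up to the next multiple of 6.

Finished = 18 + 6 = 24 cm.
23 / 10 = 2.3 sts/cm.
24 × 2.3 = 55.20 sts.
Next multiple of 6: 60.

60 stitches.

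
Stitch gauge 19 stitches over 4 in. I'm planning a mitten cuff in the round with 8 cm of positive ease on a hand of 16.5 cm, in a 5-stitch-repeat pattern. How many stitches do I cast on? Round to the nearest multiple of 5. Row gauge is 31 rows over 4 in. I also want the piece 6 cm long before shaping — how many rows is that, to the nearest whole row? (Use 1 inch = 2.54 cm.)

Finished = 16.5 + 8 = 24.5 cm.
24.5 cm × 1/2.54 = 9.65 inches.
19/4 = 4.75 sts per in; 9.65 × 4.75 = 45.82 sts.
Nearest multiple of 5 → 45.
6 cm = 2.36 inches; × 7.75 = 18.31 → 18 rows.

Cast on 45 stitches; work 18 rows.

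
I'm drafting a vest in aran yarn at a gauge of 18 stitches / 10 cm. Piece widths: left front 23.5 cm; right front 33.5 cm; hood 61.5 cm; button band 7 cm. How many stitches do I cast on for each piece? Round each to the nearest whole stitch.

Rate = 18/10 = 1.8 sts per cm.
left front: 23.5 × 1.8 = 42.30 → 42.
right front: 33.5 × 1.8 = 60.30 → 60.
hood: 61.5 × 1.8 = 110.70 → 111.
button band: 7 × 1.8 = 12.60 → 13.

left front 42; right front 60; hood 111; button band 13.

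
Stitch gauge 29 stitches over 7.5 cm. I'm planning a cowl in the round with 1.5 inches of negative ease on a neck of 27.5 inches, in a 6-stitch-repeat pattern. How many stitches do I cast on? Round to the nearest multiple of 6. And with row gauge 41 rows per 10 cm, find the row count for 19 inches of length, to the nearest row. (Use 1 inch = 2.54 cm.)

Cast on 258 stitches; work 198 rows.

Finished = 27.5 − 1.5 = 26 inches.
26 inches × 2.54 = 66.04 cm.
29/7.5 = 3.867 sts per cm; 66.04 × 3.867 = 255.35 sts.
Nearest multiple of 6 → 258.
19 inches = 48.26 cm; × 4.1 = 197.87 → 198 rows.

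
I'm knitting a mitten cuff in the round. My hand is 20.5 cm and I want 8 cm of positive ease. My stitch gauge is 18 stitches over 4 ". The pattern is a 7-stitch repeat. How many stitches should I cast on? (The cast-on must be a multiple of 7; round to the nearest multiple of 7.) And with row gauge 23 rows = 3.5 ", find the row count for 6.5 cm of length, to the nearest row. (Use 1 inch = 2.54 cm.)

Finished = 20.5 + 8 = 28.5 cm.
28.5 cm × 1/2.54 = 11.22 inches.
18/4 = 4.5 sts per in; 11.22 × 4.5 = 50.49 sts.
Nearest multiple of 7 → 49.
6.5 cm = 2.56 inches; × 6.571 = 16.82 → 17 rows.

Cast on 49 stitches; work 17 rows.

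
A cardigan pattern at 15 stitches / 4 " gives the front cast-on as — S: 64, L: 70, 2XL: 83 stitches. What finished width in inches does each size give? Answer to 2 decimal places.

15/4 = 3.75 sts per in.
S: 64 / 3.75 = 17.067 → 17.07 in.
L: 70 / 3.75 = 18.667 → 18.67 in.
2XL: 83 / 3.75 = 22.133 → 22.13 in.

S 17.07 inches; L 18.67 inches; 2XL 22.13 inches.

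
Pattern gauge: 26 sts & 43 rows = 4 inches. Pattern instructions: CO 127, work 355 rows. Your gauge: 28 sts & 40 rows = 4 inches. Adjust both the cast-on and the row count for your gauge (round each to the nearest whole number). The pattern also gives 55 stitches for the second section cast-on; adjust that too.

Stitches: 127 × 28/26 = 136.77 → 137.
Rows: 355 × 40/43 = 330.23 → 330.
second section cast-on: 55 × 28/26 = 59.23 → 59.

Cast on 137 stitches; work 330 rows; second section cast-on 59 stitches.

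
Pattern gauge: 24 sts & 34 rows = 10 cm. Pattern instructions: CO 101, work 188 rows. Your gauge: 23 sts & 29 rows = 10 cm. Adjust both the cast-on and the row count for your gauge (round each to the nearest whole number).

Cast on 97 stitches; work 160 rows.

Stitches: 101 × 23/24 = 96.79 → 97.
Rows: 188 × 29/34 = 160.35 → 160.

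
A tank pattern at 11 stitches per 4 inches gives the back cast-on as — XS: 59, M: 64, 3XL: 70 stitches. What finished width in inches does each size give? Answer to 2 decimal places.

11/4 = 2.75 sts per in.
XS: 59 / 2.75 = 21.455 → 21.45 in.
M: 64 / 2.75 = 23.273 → 23.27 in.
3XL: 70 / 2.75 = 25.455 → 25.45 in.

XS 21.45 inches; M 23.27 inches; 3XL 25.45 inches.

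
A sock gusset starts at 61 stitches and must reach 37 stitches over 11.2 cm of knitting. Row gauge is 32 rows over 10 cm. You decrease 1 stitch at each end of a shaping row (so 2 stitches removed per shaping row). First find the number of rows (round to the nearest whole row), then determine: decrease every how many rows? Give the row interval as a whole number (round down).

Rows = 11.2 × 3.2 = 35.8 → 36 rows.
Stitches to remove: 24 → 12 shaping rows (at 2 st each).
36 / 12 = 3.00 → every 3 rows.

Decrease every 3rd row.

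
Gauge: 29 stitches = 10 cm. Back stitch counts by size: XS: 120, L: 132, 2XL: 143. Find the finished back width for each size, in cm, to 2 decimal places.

XS 41.38 cm; L 45.52 cm; 2XL 49.31 cm.

29/10 = 2.9 sts per cm.
XS: 120 / 2.9 = 41.379 → 41.38 cm.
L: 132 / 2.9 = 45.517 → 45.52 cm.
2XL: 143 / 2.9 = 49.310 → 49.31 cm.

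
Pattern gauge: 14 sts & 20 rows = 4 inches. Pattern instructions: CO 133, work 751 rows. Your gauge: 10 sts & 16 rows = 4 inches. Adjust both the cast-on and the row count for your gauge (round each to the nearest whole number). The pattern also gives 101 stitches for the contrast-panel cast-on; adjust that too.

Cast on 95 stitches; work 601 rows; contrast-panel cast-on 72 stitches.

Stitches: 133 × 10/14 = 95.00 → 95.
Rows: 751 × 16/20 = 600.80 → 601.
contrast-panel cast-on: 101 × 10/14 = 72.14 → 72.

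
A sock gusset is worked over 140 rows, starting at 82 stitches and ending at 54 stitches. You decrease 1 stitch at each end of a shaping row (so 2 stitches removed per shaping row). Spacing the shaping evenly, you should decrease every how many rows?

Stitches to remove: |54 − 82| = 28.
Shaping rows needed: 28 / 2 = 14.
140 rows / 14 = every 10 rows.

Decrease every 10th row.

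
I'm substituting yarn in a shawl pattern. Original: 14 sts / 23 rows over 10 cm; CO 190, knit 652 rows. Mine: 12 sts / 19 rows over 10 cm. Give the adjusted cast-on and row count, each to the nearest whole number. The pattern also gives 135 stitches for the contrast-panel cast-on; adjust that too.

Cast on 163 stitches; work 539 rows; contrast-panel cast-on 116 stitches.

Stitches: 190 × 12/14 = 162.86 → 163.
Rows: 652 × 19/23 = 538.61 → 539.
contrast-panel cast-on: 135 × 12/14 = 115.71 → 116.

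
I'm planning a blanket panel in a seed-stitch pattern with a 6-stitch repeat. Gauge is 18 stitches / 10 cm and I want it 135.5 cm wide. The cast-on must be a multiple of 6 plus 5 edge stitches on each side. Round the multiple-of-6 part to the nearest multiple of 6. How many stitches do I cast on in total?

CO 244 sts.

18 / 10 = 1.8 sts per cm.
135.5 × 1.8 = 243.90 sts.
Less 10 edge sts → 233.90 for the repeat.
Nearest multiple of 6: 234.
Add back 10 edge sts → 244.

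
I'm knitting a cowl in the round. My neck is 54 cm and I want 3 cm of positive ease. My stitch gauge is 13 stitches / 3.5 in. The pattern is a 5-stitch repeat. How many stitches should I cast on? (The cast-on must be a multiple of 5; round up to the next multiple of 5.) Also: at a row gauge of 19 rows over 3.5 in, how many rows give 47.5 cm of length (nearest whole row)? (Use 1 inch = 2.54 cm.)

Finished = 54 + 3 = 57 cm.
57 cm × 1/2.54 = 22.44 inches.
13/3.5 = 3.714 sts per in; 22.44 × 3.714 = 83.35 sts.
Next multiple of 5 → 85.
47.5 cm = 18.70 inches; × 5.429 = 101.52 → 102 rows.

Cast on 85 stitches; work 102 rows.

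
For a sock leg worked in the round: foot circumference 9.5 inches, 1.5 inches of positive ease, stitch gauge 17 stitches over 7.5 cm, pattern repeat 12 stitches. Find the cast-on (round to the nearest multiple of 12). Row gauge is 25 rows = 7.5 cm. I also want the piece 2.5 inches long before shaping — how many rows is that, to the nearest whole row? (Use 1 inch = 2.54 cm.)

Cast on 60 stitches; work 21 rows.

Finished = 9.5 + 1.5 = 11 inches.
11 inches × 2.54 = 27.94 cm.
17/7.5 = 2.267 sts per cm; 27.94 × 2.267 = 63.33 sts.
Nearest multiple of 12 → 60.
2.5 inches = 6.35 cm; × 3.333 = 21.17 → 21 rows.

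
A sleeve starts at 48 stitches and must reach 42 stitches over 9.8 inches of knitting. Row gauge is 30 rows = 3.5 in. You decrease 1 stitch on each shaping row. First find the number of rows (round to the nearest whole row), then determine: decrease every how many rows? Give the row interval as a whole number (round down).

Decrease every 14th row.

Rows = 9.8 × 8.571 = 84.0 → 84 rows.
Stitches to remove: 6 → 6 shaping rows (at 1 st each).
84 / 6 = 14.00 → every 14 rows.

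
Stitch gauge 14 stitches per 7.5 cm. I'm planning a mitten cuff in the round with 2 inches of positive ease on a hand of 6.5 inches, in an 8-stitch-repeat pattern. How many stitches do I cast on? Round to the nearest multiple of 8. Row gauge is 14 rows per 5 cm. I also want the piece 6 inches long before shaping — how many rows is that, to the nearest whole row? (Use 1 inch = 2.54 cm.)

Cast on 40 stitches; work 43 rows.

Finished = 6.5 + 2 = 8.5 inches.
8.5 inches × 2.54 = 21.59 cm.
14/7.5 = 1.867 sts per cm; 21.59 × 1.867 = 40.30 sts.
Nearest multiple of 8 → 40.
6 inches = 15.24 cm; × 2.8 = 42.67 → 43 rows.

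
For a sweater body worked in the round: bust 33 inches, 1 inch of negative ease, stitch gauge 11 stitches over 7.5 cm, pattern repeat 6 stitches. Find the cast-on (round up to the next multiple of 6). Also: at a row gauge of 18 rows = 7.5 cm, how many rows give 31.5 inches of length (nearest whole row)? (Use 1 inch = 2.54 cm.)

Cast on 120 stitches; work 192 rows.

Finished = 33 − 1 = 32 inches.
32 inches × 2.54 = 81.28 cm.
11/7.5 = 1.467 sts per cm; 81.28 × 1.467 = 119.21 sts.
Next multiple of 6 → 120.
31.5 inches = 80.01 cm; × 2.4 = 192.02 → 192 rows.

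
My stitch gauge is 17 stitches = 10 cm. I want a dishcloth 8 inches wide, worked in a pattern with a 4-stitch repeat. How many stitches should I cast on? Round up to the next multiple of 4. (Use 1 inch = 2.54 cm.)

36 stitches.

8 in = 8 × 2.54 = 20.32 cm.
17 / 10 = 1.7 sts/cm.
20.32 × 1.7 = 34.54 sts.
→ 36.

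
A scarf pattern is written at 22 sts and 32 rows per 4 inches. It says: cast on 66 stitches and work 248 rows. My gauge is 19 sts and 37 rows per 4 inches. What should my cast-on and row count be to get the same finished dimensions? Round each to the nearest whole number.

Stitches: 66 × 19/22 = 57.00 → 57.
Rows: 248 × 37/32 = 286.75 → 287.

Cast on 57 stitches; work 287 rows.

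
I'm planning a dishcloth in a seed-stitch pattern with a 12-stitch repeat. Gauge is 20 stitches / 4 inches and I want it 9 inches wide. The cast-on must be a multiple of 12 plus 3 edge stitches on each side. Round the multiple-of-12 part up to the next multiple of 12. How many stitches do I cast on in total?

Cast on 54 stitches.

20 / 4 = 5 sts per inch.
9 × 5 = 45.00 sts.
Less 6 edge sts → 39.00 for the repeat.
Next multiple of 12: 48.
Add back 6 edge sts → 54.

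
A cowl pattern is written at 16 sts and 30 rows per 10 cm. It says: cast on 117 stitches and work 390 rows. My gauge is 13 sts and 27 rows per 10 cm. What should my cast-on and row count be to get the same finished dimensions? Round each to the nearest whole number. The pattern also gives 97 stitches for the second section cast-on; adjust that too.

Stitches: 117 × 13/16 = 95.06 → 95.
Rows: 390 × 27/30 = 351.00 → 351.
second section cast-on: 97 × 13/16 = 78.81 → 79.

Cast on 95 stitches; work 351 rows; second section cast-on 79 stitches.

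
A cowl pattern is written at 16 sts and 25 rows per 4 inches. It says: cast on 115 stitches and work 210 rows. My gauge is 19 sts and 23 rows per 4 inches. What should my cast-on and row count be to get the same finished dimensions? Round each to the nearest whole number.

Stitches: 115 × 19/16 = 136.56 → 137.
Rows: 210 × 23/25 = 193.20 → 193.

Cast on 137 stitches; work 193 rows.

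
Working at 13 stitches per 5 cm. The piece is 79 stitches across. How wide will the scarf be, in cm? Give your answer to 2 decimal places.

30.38 cm.

13 stitches / 5 cm = 2.6 stitches per cm.
79 / 2.6 = 30.385 cm.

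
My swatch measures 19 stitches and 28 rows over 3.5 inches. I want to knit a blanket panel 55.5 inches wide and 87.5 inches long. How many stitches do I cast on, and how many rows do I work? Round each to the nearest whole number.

Cast on 301 stitches and work 700 rows.

Stitch gauge = 19/3.5 = 5.429 sts/in; 55.5 × 5.429 = 301.29 → 301 sts.
Row gauge = 28/3.5 = 8 rows/in; 87.5 × 8 = 700.00 → 700 rows.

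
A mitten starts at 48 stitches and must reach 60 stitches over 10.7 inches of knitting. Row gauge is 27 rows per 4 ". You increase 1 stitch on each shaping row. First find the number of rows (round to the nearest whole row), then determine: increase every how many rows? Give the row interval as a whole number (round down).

Rows = 10.7 × 6.75 = 72.2 → 72 rows.
Stitches to add: 12 → 12 shaping rows (at 1 st each).
72 / 12 = 6.00 → every 6 rows.

Increase every 6th row.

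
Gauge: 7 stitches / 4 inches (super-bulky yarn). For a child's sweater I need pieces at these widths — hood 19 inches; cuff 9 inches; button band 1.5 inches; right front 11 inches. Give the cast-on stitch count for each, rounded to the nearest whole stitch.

Rate = 7/4 = 1.75 sts per in.
hood: 19 × 1.75 = 33.25 → 33.
cuff: 9 × 1.75 = 15.75 → 16.
button band: 1.5 × 1.75 = 2.62 → 3.
right front: 11 × 1.75 = 19.25 → 19.

hood 33; cuff 16; button band 3; right front 19.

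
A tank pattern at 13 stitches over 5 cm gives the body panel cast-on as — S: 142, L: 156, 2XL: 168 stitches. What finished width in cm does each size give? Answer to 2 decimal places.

13/5 = 2.6 sts per cm.
S: 142 / 2.6 = 54.615 → 54.62 cm.
L: 156 / 2.6 = 60.000 → 60.00 cm.
2XL: 168 / 2.6 = 64.615 → 64.62 cm.

S 54.62 cm; L 60.00 cm; 2XL 64.62 cm.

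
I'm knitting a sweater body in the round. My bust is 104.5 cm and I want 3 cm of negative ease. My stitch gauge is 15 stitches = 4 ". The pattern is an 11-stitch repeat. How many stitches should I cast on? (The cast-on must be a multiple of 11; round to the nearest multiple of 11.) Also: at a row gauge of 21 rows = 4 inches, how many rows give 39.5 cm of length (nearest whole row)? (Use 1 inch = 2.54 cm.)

Cast on 154 stitches; work 82 rows.

Finished = 104.5 − 3 = 101.5 cm.
101.5 cm × 1/2.54 = 39.96 inches.
15/4 = 3.75 sts per in; 39.96 × 3.75 = 149.85 sts.
Nearest multiple of 11 → 154.
39.5 cm = 15.55 inches; × 5.25 = 81.64 → 82 rows.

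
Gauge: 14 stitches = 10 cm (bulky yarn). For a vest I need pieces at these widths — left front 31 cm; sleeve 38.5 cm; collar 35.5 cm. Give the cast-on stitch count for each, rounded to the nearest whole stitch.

Rate = 14/10 = 1.4 sts per cm.
left front: 31 × 1.4 = 43.40 → 43.
sleeve: 38.5 × 1.4 = 53.90 → 54.
collar: 35.5 × 1.4 = 49.70 → 50.

left front 43; sleeve 54; collar 50.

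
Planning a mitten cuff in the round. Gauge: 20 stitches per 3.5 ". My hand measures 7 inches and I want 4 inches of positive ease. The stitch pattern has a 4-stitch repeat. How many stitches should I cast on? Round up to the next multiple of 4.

CO 64 sts.

Finished = 7 + 4 = 11 inches.
20 / 3.5 = 5.714 sts/in.
11 × 5.714 = 62.86 sts.
Next multiple of 4: 64.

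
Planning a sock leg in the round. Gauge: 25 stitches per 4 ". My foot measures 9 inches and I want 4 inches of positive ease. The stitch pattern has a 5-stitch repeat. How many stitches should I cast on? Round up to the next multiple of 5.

Cast on 85 stitches.

Finished = 9 + 4 = 13 inches.
25 / 4 = 6.25 sts/in.
13 × 6.25 = 81.25 sts.
Next multiple of 5: 85.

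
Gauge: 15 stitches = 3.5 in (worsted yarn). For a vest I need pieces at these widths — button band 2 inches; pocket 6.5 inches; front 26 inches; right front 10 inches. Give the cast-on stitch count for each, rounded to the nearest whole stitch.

Rate = 15/3.5 = 4.286 sts per in.
button band: 2 × 4.286 = 8.57 → 9.
pocket: 6.5 × 4.286 = 27.86 → 28.
front: 26 × 4.286 = 111.43 → 111.
right front: 10 × 4.286 = 42.86 → 43.

button band 9; pocket 28; front 111; right front 43.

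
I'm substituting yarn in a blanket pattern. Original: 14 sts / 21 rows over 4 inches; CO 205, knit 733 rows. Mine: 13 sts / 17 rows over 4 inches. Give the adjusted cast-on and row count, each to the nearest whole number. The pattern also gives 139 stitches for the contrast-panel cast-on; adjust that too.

Cast on 190 stitches; work 593 rows; contrast-panel cast-on 129 stitches.

Stitches: 205 × 13/14 = 190.36 → 190.
Rows: 733 × 17/21 = 593.38 → 593.
contrast-panel cast-on: 139 × 13/14 = 129.07 → 129.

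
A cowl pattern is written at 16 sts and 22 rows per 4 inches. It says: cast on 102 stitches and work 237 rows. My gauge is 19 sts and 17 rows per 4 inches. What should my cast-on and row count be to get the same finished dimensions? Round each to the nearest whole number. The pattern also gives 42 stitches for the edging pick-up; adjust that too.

Stitches: 102 × 19/16 = 121.12 → 121.
Rows: 237 × 17/22 = 183.14 → 183.
edging pick-up: 42 × 19/16 = 49.88 → 50.

Cast on 121 stitches; work 183 rows; edging pick-up 50 stitches.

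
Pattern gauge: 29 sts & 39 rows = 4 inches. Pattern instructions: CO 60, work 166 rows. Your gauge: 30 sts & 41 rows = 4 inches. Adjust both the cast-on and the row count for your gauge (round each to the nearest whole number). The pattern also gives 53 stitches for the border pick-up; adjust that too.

Cast on 62 stitches; work 175 rows; border pick-up 55 stitches.

Stitches: 60 × 30/29 = 62.07 → 62.
Rows: 166 × 41/39 = 174.51 → 175.
border pick-up: 53 × 30/29 = 54.83 → 55.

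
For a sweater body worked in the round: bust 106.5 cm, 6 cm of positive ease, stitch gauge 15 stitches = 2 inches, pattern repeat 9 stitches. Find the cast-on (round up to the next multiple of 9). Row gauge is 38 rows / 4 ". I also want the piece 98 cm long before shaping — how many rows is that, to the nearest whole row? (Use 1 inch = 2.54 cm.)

Finished = 106.5 + 6 = 112.5 cm.
112.5 cm × 1/2.54 = 44.29 inches.
15/2 = 7.5 sts per in; 44.29 × 7.5 = 332.19 sts.
Next multiple of 9 → 333.
98 cm = 38.58 inches; × 9.5 = 366.54 → 367 rows.

Cast on 333 stitches; work 367 rows.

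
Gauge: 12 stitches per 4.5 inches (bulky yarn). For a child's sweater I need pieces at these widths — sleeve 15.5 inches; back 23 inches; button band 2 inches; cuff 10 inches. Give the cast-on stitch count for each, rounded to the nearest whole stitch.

sleeve 41; back 61; button band 5; cuff 27.

Rate = 12/4.5 = 2.667 sts per in.
sleeve: 15.5 × 2.667 = 41.33 → 41.
back: 23 × 2.667 = 61.33 → 61.
button band: 2 × 2.667 = 5.33 → 5.
cuff: 10 × 2.667 = 26.67 → 27.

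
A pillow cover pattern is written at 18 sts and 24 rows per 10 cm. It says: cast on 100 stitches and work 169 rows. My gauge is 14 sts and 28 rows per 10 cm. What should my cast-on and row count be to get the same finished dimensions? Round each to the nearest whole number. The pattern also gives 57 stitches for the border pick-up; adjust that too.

Cast on 78 stitches; work 197 rows; border pick-up 44 stitches.

Stitches: 100 × 14/18 = 77.78 → 78.
Rows: 169 × 28/24 = 197.17 → 197.
border pick-up: 57 × 14/18 = 44.33 → 44.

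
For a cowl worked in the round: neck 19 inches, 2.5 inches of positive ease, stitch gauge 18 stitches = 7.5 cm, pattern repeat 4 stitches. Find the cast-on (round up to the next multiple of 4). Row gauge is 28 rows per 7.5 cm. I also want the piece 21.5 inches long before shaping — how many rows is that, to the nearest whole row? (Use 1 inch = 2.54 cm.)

Finished = 19 + 2.5 = 21.5 inches.
21.5 inches × 2.54 = 54.61 cm.
18/7.5 = 2.4 sts per cm; 54.61 × 2.4 = 131.06 sts.
Next multiple of 4 → 132.
21.5 inches = 54.61 cm; × 3.733 = 203.88 → 204 rows.

Cast on 132 stitches; work 204 rows.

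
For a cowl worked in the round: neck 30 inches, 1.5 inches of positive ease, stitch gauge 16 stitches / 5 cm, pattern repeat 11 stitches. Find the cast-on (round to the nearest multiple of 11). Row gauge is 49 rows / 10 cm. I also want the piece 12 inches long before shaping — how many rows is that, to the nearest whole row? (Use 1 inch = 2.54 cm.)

Cast on 253 stitches; work 149 rows.

Finished = 30 + 1.5 = 31.5 inches.
31.5 inches × 2.54 = 80.01 cm.
16/5 = 3.2 sts per cm; 80.01 × 3.2 = 256.03 sts.
Nearest multiple of 11 → 253.
12 inches = 30.48 cm; × 4.9 = 149.35 → 149 rows.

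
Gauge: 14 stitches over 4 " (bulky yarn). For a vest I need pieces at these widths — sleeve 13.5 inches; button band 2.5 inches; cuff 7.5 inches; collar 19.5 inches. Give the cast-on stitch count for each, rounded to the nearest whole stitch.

Rate = 14/4 = 3.5 sts per in.
sleeve: 13.5 × 3.5 = 47.25 → 47.
button band: 2.5 × 3.5 = 8.75 → 9.
cuff: 7.5 × 3.5 = 26.25 → 26.
collar: 19.5 × 3.5 = 68.25 → 68.

sleeve 47; button band 9; cuff 26; collar 68.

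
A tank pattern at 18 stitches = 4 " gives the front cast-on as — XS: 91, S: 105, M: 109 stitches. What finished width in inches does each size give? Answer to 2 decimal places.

18/4 = 4.5 sts per in.
XS: 91 / 4.5 = 20.222 → 20.22 in.
S: 105 / 4.5 = 23.333 → 23.33 in.
M: 109 / 4.5 = 24.222 → 24.22 in.

XS 20.22 inches; S 23.33 inches; M 24.22 inches.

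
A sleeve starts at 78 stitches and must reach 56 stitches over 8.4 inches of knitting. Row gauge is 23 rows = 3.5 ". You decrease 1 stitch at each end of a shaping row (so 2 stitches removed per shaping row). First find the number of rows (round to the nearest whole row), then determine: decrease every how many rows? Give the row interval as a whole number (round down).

Decrease every 5th row.

Rows = 8.4 × 6.571 = 55.2 → 55 rows.
Stitches to remove: 22 → 11 shaping rows (at 2 st each).
55 / 11 = 5.00 → every 5 rows.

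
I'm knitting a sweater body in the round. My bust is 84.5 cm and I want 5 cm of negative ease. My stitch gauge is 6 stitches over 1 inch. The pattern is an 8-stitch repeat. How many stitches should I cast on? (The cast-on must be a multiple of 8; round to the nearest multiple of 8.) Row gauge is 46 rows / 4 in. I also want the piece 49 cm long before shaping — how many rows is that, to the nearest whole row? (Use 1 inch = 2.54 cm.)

Cast on 184 stitches; work 222 rows.

Finished = 84.5 − 5 = 79.5 cm.
79.5 cm × 1/2.54 = 31.30 inches.
6/1 = 6 sts per in; 31.30 × 6 = 187.80 sts.
Nearest multiple of 8 → 184.
49 cm = 19.29 inches; × 11.5 = 221.85 → 222 rows.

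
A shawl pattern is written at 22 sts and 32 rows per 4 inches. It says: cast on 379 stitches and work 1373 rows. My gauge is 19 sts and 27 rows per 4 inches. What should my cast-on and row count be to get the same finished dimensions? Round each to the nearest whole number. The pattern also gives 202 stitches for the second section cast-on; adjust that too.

Cast on 327 stitches; work 1158 rows; second section cast-on 174 stitches.

Stitches: 379 × 19/22 = 327.32 → 327.
Rows: 1373 × 27/32 = 1158.47 → 1158.
second section cast-on: 202 × 19/22 = 174.45 → 174.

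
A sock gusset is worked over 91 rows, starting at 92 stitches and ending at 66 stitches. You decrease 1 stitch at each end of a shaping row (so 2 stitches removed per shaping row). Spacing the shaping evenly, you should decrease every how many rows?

Stitches to remove: |66 − 92| = 26.
Shaping rows needed: 26 / 2 = 13.
91 rows / 13 = every 7 rows.

Decrease every 7th row.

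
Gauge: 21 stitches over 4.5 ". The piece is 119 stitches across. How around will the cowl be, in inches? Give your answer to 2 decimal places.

25.50 inches.

21 stitches / 4.5 inch = 4.667 stitches per inch.
119 / 4.667 = 25.500 inches.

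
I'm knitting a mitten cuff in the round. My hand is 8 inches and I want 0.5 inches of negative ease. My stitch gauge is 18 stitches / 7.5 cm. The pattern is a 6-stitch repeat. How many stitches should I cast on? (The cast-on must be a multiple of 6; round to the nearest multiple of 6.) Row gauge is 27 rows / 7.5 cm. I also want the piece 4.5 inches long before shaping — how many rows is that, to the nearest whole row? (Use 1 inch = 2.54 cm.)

Cast on 48 stitches; work 41 rows.

Finished = 8 − 0.5 = 7.5 inches.
7.5 inches × 2.54 = 19.05 cm.
18/7.5 = 2.4 sts per cm; 19.05 × 2.4 = 45.72 sts.
Nearest multiple of 6 → 48.
4.5 inches = 11.43 cm; × 3.6 = 41.15 → 41 rows.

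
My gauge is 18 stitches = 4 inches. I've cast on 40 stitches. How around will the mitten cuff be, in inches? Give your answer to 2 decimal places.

18 stitches / 4 inch = 4.5 stitches per inch.
40 / 4.5 = 8.889 inches.

8.89 inches.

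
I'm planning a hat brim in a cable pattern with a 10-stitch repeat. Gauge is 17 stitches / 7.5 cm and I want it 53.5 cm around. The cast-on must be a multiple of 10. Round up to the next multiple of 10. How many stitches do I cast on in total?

17 / 7.5 = 2.267 sts per cm.
53.5 × 2.267 = 121.27 sts.
Next multiple of 10: 130.

Cast on 130 stitches.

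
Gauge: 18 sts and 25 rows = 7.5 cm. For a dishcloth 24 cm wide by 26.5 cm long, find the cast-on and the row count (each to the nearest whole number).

Cast on 58 stitches and work 88 rows.

Stitch gauge = 18/7.5 = 2.4 sts/cm; 24 × 2.4 = 57.60 → 58 sts.
Row gauge = 25/7.5 = 3.333 rows/cm; 26.5 × 3.333 = 88.33 → 88 rows.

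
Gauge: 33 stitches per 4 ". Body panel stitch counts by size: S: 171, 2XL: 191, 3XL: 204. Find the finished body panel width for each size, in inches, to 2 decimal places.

33/4 = 8.25 sts per in.
S: 171 / 8.25 = 20.727 → 20.73 in.
2XL: 191 / 8.25 = 23.152 → 23.15 in.
3XL: 204 / 8.25 = 24.727 → 24.73 in.

S 20.73 inches; 2XL 23.15 inches; 3XL 24.73 inches.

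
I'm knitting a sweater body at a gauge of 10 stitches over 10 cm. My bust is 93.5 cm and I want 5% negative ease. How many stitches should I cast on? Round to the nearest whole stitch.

Finished = 93.5 × 0.95 = 88.83 cm.
10 / 10 = 1 sts per cm.
88.83 × 1 = 88.83 sts.
→ 89 sts.

89 stitches.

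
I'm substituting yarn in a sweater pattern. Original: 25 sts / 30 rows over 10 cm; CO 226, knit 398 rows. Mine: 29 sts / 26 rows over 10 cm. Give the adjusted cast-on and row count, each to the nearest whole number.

Stitches: 226 × 29/25 = 262.16 → 262.
Rows: 398 × 26/30 = 344.93 → 345.

Cast on 262 stitches; work 345 rows.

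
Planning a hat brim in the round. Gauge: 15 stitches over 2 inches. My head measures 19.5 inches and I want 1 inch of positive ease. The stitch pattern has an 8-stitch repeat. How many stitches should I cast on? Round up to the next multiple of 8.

CO 160 sts.

Finished = 19.5 + 1 = 20.5 inches.
15 / 2 = 7.5 sts/in.
20.5 × 7.5 = 153.75 sts.
Next multiple of 8: 160.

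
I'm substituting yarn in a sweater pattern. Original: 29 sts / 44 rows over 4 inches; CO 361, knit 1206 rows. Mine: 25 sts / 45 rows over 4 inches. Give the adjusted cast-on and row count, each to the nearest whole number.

Stitches: 361 × 25/29 = 311.21 → 311.
Rows: 1206 × 45/44 = 1233.41 → 1233.

Cast on 311 stitches; work 1233 rows.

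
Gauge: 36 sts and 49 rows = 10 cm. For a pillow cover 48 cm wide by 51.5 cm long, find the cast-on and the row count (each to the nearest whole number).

Stitch gauge = 36/10 = 3.6 sts/cm; 48 × 3.6 = 172.80 → 173 sts.
Row gauge = 49/10 = 4.9 rows/cm; 51.5 × 4.9 = 252.35 → 252 rows.

Cast on 173 stitches and work 252 rows.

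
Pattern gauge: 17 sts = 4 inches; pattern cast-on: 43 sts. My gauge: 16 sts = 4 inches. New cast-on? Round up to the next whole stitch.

Scale factor = 16 / 17 = 0.941.
43 × 16 / 17 = 40.47 sts.
→ 41 sts.

CO 41 sts.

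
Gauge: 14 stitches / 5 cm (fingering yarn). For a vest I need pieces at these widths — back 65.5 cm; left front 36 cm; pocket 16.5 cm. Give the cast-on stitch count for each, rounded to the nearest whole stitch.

Rate = 14/5 = 2.8 sts per cm.
back: 65.5 × 2.8 = 183.40 → 183.
left front: 36 × 2.8 = 100.80 → 101.
pocket: 16.5 × 2.8 = 46.20 → 46.

back 183; left front 101; pocket 46.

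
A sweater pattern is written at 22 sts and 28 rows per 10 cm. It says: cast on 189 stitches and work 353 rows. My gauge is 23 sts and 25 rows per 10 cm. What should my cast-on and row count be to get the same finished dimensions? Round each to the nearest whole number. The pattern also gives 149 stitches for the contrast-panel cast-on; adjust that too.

Stitches: 189 × 23/22 = 197.59 → 198.
Rows: 353 × 25/28 = 315.18 → 315.
contrast-panel cast-on: 149 × 23/22 = 155.77 → 156.

Cast on 198 stitches; work 315 rows; contrast-panel cast-on 156 stitches.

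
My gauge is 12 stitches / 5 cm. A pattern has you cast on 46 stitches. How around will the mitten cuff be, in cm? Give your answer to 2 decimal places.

12 stitches / 5 cm = 2.4 stitches per cm.
46 / 2.4 = 19.167 cm.

19.17 cm.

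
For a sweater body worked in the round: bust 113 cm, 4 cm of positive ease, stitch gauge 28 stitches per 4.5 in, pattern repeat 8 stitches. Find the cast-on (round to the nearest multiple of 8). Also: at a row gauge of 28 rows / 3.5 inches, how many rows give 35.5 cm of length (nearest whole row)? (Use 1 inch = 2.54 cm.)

Cast on 288 stitches; work 112 rows.

Finished = 113 + 4 = 117 cm.
117 cm × 1/2.54 = 46.06 inches.
28/4.5 = 6.222 sts per in; 46.06 × 6.222 = 286.61 sts.
Nearest multiple of 8 → 288.
35.5 cm = 13.98 inches; × 8 = 111.81 → 112 rows.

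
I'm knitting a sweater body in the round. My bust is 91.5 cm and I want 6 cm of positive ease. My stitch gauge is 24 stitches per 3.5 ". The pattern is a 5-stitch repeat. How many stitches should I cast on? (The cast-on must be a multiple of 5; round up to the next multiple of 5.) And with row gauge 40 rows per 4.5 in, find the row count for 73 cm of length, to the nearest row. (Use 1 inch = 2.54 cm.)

Cast on 265 stitches; work 255 rows.

Finished = 91.5 + 6 = 97.5 cm.
97.5 cm × 1/2.54 = 38.39 inches.
24/3.5 = 6.857 sts per in; 38.39 × 6.857 = 263.22 sts.
Next multiple of 5 → 265.
73 cm = 28.74 inches; × 8.889 = 255.47 → 255 rows.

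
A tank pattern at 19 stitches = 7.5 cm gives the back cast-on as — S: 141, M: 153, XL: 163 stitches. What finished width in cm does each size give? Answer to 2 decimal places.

S 55.66 cm; M 60.39 cm; XL 64.34 cm.

19/7.5 = 2.533 sts per cm.
S: 141 / 2.533 = 55.658 → 55.66 cm.
M: 153 / 2.533 = 60.395 → 60.39 cm.
XL: 163 / 2.533 = 64.342 → 64.34 cm.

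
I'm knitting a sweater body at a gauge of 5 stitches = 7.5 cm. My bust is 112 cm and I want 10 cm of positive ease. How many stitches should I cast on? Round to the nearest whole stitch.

Cast on 81 stitches.

Finished = 112 + 10 = 122 cm.
5 / 7.5 = 0.667 sts per cm.
122.00 × 0.667 = 81.33 sts.
→ 81 sts.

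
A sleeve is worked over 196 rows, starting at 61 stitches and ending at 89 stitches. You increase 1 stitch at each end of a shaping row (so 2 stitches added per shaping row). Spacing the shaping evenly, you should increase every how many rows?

Stitches to add: |89 − 61| = 28.
Shaping rows needed: 28 / 2 = 14.
196 rows / 14 = every 14 rows.

Increase every 14th row.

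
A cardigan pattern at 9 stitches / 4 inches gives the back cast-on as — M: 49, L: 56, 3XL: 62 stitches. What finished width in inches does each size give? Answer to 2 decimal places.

M 21.78 inches; L 24.89 inches; 3XL 27.56 inches.

9/4 = 2.25 sts per in.
M: 49 / 2.25 = 21.778 → 21.78 in.
L: 56 / 2.25 = 24.889 → 24.89 in.
3XL: 62 / 2.25 = 27.556 → 27.56 in.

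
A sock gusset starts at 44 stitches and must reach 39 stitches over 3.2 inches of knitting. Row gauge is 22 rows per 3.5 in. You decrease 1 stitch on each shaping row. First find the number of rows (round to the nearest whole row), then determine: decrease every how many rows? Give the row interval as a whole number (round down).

Decrease every 4th row.

Rows = 3.2 × 6.286 = 20.1 → 20 rows.
Stitches to remove: 5 → 5 shaping rows (at 1 st each).
20 / 5 = 4.00 → every 4 rows.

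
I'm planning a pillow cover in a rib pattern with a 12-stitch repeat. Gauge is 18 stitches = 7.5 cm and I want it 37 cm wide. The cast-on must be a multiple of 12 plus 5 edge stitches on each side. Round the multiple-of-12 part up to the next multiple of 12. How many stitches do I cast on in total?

CO 94 sts.

18 / 7.5 = 2.4 sts per cm.
37 × 2.4 = 88.80 sts.
Less 10 edge sts → 78.80 for the repeat.
Next multiple of 12: 84.
Add back 10 edge sts → 94.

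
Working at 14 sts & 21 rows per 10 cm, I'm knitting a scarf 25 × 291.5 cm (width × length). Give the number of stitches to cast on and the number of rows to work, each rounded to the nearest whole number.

Cast on 35 stitches and work 612 rows.

Stitch gauge = 14/10 = 1.4 sts/cm; 25 × 1.4 = 35.00 → 35 sts.
Row gauge = 21/10 = 2.1 rows/cm; 291.5 × 2.1 = 612.15 → 612 rows.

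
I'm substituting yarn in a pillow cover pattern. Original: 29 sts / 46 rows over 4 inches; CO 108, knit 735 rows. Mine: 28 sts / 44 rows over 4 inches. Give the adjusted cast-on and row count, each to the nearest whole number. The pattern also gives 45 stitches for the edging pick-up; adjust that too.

Cast on 104 stitches; work 703 rows; edging pick-up 43 stitches.

Stitches: 108 × 28/29 = 104.28 → 104.
Rows: 735 × 44/46 = 703.04 → 703.
edging pick-up: 45 × 28/29 = 43.45 → 43.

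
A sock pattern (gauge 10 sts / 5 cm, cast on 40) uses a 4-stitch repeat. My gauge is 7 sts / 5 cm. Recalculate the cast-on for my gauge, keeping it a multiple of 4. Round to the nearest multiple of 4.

CO 28 sts.

40 × 7 / 10 = 28.00.
Nearest multiple of 4: 28.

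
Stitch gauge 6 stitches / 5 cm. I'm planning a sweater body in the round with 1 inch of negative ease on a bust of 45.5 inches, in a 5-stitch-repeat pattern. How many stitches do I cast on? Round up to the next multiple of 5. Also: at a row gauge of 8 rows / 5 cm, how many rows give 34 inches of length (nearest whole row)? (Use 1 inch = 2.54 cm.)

Finished = 45.5 − 1 = 44.5 inches.
44.5 inches × 2.54 = 113.03 cm.
6/5 = 1.2 sts per cm; 113.03 × 1.2 = 135.64 sts.
Next multiple of 5 → 140.
34 inches = 86.36 cm; × 1.6 = 138.18 → 138 rows.

Cast on 140 stitches; work 138 rows.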